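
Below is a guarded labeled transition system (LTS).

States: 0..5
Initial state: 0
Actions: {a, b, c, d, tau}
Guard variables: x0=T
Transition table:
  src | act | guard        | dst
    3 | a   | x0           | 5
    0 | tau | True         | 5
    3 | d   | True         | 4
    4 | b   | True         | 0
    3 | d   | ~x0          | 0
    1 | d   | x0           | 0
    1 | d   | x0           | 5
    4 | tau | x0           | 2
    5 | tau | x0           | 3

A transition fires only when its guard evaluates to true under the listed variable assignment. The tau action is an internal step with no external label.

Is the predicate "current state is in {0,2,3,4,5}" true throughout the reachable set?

Inv-set: {0,2,3,4,5}
R = {0,2,3,4,5}
  0: safe
  2: safe
  3: safe
  4: safe
  5: safe

Answer: INVARIANT HOLDS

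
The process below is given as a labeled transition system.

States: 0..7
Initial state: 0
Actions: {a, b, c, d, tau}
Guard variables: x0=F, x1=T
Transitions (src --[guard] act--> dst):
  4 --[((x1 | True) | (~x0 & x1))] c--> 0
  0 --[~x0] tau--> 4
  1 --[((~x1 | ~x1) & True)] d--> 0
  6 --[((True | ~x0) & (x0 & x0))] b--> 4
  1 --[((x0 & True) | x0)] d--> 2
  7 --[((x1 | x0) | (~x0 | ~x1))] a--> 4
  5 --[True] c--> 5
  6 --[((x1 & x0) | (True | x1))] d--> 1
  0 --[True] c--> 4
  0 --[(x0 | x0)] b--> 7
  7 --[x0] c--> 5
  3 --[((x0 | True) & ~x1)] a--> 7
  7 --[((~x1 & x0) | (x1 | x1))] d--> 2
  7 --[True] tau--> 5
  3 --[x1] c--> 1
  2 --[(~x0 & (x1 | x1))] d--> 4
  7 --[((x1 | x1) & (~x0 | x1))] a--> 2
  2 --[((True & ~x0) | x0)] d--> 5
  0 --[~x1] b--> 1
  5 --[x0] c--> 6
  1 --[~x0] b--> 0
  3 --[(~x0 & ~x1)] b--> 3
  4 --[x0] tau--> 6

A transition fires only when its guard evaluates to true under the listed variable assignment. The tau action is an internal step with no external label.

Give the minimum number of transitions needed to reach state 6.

BFS to 6:
  depth 0: {0}
  depth 1: {4}
6 never appears.

Answer: UNREACHABLE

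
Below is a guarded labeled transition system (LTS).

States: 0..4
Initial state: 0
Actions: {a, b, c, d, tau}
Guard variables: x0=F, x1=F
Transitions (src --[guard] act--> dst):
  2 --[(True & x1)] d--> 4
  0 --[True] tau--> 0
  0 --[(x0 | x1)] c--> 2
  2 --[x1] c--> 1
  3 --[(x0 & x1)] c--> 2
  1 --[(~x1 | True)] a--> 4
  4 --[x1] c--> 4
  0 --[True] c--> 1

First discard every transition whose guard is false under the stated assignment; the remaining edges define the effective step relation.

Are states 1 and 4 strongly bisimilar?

Answer: NOT BISIMILAR

Analysis:
Bisimulation quotient by refinement:
  π0 = {{0,1,2,3,4}}
  π1 = {{0},{1},{2,3,4}}
Fixed point at round 2; 3 class(es).
1∈{1}, 4∈{2,3,4}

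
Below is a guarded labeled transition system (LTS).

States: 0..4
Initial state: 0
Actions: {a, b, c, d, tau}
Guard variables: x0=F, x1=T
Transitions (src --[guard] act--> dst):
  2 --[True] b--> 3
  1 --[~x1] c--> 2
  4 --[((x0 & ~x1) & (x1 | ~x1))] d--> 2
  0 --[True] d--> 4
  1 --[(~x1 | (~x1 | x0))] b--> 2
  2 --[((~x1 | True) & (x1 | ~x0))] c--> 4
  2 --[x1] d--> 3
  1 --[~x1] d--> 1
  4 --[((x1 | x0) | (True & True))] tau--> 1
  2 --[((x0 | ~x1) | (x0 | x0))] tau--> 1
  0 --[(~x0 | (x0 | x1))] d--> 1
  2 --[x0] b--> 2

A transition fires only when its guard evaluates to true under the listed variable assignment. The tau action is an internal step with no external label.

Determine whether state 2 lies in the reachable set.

Guard filter leaves 6 enabled edge(s).
L0 = {0}
L1 = {1,4}  total {0,1,4}
Reach set: {0,1,4}

Answer: UNREACHABLE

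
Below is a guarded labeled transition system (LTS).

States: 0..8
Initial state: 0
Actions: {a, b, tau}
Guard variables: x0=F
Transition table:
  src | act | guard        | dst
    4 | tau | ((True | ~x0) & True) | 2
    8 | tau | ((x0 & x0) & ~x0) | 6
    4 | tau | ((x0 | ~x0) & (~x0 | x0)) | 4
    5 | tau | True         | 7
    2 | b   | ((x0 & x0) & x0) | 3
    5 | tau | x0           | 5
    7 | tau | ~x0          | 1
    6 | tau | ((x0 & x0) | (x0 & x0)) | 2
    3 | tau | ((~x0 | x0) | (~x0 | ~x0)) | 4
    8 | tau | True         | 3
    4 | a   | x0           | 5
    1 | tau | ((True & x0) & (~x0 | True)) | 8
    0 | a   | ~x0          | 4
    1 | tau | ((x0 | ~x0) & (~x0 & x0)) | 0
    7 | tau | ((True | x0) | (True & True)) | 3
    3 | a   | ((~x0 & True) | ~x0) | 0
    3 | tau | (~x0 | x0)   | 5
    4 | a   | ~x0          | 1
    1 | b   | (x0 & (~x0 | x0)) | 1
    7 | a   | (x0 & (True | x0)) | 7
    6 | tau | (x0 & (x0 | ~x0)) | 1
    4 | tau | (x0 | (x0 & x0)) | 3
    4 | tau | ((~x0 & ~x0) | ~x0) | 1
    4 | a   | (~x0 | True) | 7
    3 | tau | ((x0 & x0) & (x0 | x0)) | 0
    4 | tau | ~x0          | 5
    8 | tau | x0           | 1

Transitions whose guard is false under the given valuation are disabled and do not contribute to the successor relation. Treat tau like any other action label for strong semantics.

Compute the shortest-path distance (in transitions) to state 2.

Answer: 2

Working:
Layered search for 2:
  L0 = {0}
  L1 = {4}
  L2 = {1,2,5,7}
depth(2)=2, e.g. a·tau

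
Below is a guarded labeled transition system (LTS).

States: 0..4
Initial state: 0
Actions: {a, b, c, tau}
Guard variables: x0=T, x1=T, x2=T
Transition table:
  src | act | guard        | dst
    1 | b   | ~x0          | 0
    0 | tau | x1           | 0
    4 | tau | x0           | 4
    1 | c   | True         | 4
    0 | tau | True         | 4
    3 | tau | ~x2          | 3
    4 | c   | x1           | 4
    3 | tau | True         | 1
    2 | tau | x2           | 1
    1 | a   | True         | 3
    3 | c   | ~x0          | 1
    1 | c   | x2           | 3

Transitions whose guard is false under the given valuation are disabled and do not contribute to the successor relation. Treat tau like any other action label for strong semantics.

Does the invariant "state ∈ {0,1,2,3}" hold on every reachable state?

Answer: INVARIANT VIOLATED at state 4

Analysis:
Safe = {0,1,2,3}
Reach set: {0,4}
  0: safe
  4: VIOLATES
witness against invariant: tau → 4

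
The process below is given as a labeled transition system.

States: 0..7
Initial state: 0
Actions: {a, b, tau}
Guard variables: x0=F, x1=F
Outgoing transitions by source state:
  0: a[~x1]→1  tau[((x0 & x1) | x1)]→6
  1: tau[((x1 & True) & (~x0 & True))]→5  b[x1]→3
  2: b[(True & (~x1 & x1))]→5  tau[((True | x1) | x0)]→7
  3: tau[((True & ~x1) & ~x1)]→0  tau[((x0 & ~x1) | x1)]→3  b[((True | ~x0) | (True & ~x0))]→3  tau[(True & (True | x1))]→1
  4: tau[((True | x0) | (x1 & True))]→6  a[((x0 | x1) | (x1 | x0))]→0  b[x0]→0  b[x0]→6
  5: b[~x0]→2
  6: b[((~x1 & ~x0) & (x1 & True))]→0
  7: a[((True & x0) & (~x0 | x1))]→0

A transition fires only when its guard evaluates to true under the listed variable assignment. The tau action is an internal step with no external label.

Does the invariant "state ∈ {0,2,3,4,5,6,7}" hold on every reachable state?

Answer: INVARIANT VIOLATED at state 1

Analysis:
Allowed set {0,2,3,4,5,6,7}
Reach set: {0,1}
  0: ✓
  1: VIOLATES
counterexample path to 1: a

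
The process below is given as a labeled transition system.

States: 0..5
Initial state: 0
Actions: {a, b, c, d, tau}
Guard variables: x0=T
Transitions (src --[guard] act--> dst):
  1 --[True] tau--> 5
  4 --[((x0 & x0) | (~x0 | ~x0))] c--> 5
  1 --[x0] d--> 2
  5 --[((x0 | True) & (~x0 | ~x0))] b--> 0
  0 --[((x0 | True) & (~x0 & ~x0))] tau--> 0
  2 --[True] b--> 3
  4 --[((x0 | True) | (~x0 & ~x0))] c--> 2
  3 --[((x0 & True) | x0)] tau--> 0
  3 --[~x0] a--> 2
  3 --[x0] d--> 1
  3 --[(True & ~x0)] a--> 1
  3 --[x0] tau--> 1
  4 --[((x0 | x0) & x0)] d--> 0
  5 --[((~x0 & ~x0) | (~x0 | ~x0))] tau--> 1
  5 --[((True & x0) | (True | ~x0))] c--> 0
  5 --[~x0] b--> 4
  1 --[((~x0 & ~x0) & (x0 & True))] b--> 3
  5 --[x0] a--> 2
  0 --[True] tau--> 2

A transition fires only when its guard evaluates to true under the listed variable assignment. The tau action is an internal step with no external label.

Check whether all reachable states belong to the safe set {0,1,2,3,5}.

Answer: INVARIANT HOLDS

Trace:
Inv-set: {0,1,2,3,5}
Reachable = {0,1,2,3,5}
  0: safe
  1: safe
  2: safe
  3: safe
  5: safe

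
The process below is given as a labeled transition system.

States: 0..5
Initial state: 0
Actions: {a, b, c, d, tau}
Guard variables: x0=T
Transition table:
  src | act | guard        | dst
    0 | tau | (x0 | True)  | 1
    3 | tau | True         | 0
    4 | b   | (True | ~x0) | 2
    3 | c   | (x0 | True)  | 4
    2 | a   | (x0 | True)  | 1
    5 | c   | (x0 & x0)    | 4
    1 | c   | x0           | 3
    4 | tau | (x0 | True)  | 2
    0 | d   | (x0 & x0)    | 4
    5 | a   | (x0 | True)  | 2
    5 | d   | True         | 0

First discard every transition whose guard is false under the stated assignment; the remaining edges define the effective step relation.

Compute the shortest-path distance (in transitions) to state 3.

Answer: 2

Trace:
Layered search for 3:
  L0 = {0}
  L1 = {1,4}
  L2 = {2,3}
depth(3)=2, e.g. tau·c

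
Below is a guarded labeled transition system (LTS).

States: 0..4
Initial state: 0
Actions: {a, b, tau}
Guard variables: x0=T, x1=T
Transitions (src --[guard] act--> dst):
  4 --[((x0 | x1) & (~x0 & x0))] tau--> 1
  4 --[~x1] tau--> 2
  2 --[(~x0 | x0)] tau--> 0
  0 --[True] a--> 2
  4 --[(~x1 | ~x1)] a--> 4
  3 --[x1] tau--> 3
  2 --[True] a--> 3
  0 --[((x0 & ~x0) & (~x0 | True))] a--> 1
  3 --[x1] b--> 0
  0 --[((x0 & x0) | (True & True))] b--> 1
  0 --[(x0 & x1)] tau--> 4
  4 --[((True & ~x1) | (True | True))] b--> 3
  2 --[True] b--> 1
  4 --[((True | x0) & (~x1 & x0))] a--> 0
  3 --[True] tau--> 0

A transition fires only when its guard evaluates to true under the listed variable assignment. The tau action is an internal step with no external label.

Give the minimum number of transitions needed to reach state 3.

Answer: 2

Trace:
BFS to 3:
  depth 0: {0}
  depth 1: {1,2,4}
  depth 2: {3}
3 enters at depth 2; path a·a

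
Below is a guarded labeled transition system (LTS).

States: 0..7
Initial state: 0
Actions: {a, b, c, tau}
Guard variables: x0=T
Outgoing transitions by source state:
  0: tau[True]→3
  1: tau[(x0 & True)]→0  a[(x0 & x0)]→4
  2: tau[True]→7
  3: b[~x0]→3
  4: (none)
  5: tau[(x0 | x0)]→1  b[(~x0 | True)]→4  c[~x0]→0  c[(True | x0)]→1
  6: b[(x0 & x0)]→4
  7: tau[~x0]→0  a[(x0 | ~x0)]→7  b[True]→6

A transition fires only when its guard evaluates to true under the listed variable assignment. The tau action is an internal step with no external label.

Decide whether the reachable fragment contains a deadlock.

Answer: DEADLOCK at state 3

Analysis:
Reachable = {0,3}
  0: tau→3  [deg 1]
  3: ∅  [STUCK]
Path to 3: tau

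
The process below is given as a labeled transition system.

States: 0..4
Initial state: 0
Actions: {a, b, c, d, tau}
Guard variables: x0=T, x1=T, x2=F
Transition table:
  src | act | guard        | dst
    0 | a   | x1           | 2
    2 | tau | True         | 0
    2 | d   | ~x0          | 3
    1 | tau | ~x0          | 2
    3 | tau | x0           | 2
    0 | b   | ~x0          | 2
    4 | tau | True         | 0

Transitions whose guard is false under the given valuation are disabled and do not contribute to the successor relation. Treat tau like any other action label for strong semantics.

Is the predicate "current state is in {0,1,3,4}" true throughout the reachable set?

Answer: INVARIANT VIOLATED at state 2

Trace:
Allowed set {0,1,3,4}
Reachable = {0,2}
  0: safe
  2: outside
counterexample path to 2: a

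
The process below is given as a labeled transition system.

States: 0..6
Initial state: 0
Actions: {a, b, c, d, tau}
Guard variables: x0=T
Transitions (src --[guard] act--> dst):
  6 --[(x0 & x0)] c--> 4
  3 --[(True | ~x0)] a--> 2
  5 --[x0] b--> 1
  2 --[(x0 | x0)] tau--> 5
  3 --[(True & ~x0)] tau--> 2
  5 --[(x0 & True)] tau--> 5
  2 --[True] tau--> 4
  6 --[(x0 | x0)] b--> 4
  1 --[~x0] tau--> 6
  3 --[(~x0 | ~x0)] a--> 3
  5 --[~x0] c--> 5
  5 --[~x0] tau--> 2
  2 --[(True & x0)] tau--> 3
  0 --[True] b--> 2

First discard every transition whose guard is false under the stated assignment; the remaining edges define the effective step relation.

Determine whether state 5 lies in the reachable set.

9 transition(s) survive guard evaluation.
Layer 0: {0}
Layer 1: {2}  total {0,2}
Layer 2: {3,4,5}  total {0,2,3,4,5}
Layer 3: {1}  total {0,1,2,3,4,5}
R = {0,1,2,3,4,5}
trace reaching 5: b·tau

Answer: REACHABLE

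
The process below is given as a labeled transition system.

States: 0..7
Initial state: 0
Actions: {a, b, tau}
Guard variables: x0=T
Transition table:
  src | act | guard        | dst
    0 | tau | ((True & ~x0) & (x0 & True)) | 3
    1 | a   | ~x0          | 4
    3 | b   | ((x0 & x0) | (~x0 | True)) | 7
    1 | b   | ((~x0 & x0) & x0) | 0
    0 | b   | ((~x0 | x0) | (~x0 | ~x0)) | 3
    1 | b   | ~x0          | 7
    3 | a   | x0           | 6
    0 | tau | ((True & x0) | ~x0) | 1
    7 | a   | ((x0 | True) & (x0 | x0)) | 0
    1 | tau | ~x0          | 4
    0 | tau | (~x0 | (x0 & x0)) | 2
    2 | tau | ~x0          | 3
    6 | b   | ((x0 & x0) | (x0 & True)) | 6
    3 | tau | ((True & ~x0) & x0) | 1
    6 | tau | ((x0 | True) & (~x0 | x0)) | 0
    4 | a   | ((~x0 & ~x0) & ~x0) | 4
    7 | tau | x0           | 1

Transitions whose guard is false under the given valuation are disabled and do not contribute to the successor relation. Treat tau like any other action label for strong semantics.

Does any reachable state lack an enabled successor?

Reach set: {0,1,2,3,6,7}
  0: b→3  tau→1  tau→2  [3 exit(s)]
  1: ∅  [STUCK]
  2: ∅  [STUCK]
  3: a→6  b→7  [2 exit(s)]
  6: b→6  tau→0  [2 exit(s)]
  7: a→0  tau→1  [2 exit(s)]
witness 1: tau

Answer: DEADLOCK at state 1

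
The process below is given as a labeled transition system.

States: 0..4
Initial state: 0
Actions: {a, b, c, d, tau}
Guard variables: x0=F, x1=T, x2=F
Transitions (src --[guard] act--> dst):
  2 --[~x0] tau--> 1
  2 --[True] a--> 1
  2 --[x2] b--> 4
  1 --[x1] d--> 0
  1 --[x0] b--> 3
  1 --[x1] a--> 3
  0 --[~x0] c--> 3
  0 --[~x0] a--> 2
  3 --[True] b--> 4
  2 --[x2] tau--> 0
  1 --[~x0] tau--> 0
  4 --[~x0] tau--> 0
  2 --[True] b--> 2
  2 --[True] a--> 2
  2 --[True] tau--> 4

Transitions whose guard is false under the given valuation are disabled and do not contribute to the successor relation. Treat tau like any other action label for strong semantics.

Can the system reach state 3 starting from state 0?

Answer: REACHABLE

Analysis:
After dropping false guards: 12 live edges.
Layer 0: {0}
Layer 1: {2,3}  total {0,2,3}
Layer 2: {1,4}  total {0,1,2,3,4}
R = {0,1,2,3,4}
trace reaching 3: c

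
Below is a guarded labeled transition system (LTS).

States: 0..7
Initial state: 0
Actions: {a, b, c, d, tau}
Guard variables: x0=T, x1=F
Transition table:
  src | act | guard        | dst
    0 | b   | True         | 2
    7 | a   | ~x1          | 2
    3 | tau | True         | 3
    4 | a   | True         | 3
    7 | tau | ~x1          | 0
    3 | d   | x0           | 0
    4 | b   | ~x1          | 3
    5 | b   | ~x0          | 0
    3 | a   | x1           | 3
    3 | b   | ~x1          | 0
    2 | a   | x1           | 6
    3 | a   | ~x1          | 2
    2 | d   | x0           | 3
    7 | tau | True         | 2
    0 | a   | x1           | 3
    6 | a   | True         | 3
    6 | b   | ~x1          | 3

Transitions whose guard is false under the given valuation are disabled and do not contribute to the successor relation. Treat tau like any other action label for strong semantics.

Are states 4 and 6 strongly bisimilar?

Refine partition for ~:
  P[0] = {{0,1,2,3,4,5,6,7}}
  P[1] = {{0},{1,5},{2},{3},{4,6},{7}}
stable after 2 split(s): 6 block(s)
4∈{4,6}, 6∈{4,6}

Answer: BISIMILAR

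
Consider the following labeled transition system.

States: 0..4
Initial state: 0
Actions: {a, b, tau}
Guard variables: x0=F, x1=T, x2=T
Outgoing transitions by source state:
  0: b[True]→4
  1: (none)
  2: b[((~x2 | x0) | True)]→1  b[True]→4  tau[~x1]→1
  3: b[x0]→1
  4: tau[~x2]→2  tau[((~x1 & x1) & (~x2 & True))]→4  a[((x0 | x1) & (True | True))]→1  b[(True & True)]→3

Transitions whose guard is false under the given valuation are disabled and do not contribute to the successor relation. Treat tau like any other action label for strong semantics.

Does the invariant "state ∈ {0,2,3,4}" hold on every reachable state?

Answer: INVARIANT VIOLATED at state 1

Trace:
Allowed set {0,2,3,4}
Reachable = {0,1,3,4}
  0: safe
  1: outside
  3: safe
  4: safe
reach 1 via b·a — violates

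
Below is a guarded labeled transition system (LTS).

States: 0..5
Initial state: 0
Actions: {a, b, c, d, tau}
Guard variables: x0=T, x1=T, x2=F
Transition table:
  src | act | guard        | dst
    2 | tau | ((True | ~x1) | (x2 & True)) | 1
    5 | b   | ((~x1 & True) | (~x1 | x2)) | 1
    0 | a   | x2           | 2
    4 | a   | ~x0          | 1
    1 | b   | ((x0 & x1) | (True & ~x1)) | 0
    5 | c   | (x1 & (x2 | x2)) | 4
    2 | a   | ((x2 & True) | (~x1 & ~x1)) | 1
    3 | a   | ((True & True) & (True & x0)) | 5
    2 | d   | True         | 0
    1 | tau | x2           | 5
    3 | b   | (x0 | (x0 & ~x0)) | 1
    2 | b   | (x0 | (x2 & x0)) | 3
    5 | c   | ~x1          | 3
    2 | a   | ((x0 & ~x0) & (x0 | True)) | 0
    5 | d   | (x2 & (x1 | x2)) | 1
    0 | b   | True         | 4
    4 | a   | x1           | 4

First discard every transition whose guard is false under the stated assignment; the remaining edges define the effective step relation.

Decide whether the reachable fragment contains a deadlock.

Answer: DEADLOCK-FREE

Trace:
Reach set: {0,4}
  0: b→4  [1 out]
  4: a→4  [1 out]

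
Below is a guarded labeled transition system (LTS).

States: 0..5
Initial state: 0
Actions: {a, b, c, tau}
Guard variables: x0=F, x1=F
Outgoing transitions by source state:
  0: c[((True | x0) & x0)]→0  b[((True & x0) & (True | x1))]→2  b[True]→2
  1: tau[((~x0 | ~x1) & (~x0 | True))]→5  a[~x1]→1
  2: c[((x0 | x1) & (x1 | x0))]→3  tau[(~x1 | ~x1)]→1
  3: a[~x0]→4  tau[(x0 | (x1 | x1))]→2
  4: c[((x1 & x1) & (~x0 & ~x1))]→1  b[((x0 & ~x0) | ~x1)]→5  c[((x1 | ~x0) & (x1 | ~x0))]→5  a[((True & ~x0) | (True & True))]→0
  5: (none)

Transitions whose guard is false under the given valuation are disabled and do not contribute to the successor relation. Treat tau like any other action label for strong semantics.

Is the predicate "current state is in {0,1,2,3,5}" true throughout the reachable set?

Answer: INVARIANT HOLDS

Trace:
Inv-set: {0,1,2,3,5}
Reach set: {0,1,2,5}
  0: safe
  1: safe
  2: safe
  5: safe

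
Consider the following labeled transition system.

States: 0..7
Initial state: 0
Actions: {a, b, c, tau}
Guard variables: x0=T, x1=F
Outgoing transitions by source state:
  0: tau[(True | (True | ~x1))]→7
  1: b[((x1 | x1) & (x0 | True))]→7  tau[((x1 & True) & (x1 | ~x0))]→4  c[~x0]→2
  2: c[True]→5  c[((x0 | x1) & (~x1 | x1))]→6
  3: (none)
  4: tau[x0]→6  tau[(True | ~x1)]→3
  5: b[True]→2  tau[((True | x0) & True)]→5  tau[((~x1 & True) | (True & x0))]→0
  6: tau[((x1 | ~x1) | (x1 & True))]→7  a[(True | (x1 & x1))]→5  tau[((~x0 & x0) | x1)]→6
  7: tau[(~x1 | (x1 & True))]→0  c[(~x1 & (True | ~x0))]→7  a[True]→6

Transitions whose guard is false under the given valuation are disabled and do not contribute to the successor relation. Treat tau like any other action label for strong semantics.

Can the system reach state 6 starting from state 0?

After dropping false guards: 13 live edges.
L0 = {0}
L1 = {7}  cumulative {0,7}
L2 = {6}  cumulative {0,6,7}
L3 = {5}  cumulative {0,5,6,7}
L4 = {2}  cumulative {0,2,5,6,7}
Reach set: {0,2,5,6,7}
Path to 6: tau·a

Answer: REACHABLE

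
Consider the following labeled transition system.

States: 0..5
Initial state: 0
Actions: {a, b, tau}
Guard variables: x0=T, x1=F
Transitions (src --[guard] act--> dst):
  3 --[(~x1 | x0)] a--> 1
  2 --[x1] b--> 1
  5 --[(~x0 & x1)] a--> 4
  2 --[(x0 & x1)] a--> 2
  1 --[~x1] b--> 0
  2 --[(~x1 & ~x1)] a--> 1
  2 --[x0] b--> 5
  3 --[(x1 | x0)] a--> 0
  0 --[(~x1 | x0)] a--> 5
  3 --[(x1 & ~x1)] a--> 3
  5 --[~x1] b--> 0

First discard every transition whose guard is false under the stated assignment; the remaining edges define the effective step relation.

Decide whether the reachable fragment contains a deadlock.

Answer: DEADLOCK-FREE

Analysis:
R = {0,5}
  0: a→5  [1 out]
  5: b→0  [1 out]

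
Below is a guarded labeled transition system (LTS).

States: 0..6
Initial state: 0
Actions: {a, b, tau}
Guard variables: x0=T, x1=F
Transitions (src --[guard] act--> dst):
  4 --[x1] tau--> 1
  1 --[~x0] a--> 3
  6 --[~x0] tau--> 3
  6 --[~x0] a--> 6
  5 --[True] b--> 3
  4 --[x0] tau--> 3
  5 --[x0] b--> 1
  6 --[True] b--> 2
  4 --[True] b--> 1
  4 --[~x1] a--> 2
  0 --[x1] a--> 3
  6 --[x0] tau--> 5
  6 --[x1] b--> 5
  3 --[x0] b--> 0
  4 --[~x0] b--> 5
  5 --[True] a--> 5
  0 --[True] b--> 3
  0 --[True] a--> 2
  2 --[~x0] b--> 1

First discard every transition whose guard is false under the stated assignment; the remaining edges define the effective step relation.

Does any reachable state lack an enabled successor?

Reach set: {0,2,3}
  0: a→2  b→3  [deg 2]
  2: ∅  [STUCK]
  3: b→0  [deg 1]
witness 2: a

Answer: DEADLOCK at state 2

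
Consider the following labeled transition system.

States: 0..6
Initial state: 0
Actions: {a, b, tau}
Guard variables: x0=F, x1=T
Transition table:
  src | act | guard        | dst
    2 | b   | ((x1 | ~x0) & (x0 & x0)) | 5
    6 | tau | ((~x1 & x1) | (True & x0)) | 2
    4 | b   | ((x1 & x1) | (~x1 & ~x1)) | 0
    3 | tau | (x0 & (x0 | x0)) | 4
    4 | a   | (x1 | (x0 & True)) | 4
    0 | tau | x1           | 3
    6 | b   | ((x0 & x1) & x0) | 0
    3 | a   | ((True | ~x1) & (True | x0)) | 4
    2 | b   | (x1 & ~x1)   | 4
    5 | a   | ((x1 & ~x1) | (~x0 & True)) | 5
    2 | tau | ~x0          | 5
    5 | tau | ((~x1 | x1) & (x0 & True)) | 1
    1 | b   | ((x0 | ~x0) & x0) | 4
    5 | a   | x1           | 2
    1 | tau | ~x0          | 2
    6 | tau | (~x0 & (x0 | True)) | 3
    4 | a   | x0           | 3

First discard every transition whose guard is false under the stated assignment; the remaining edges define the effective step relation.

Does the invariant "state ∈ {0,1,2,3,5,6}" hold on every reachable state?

Answer: INVARIANT VIOLATED at state 4

Trace:
Inv-set: {0,1,2,3,5,6}
Reachable = {0,3,4}
  0: ok
  3: ok
  4: VIOLATES
counterexample path to 4: tau·a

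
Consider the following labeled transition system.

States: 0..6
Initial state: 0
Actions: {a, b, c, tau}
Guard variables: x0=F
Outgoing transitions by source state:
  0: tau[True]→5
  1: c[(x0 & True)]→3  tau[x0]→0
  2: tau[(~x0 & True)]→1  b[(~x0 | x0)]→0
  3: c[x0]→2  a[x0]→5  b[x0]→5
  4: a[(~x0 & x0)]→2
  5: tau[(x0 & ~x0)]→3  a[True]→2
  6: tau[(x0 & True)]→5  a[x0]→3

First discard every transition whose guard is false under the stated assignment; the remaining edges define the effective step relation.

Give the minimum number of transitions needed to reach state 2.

Layered search for 2:
  Layer 0: {0}
  Layer 1: {5}
  Layer 2: {2}
depth(2)=2, e.g. tau·a

Answer: 2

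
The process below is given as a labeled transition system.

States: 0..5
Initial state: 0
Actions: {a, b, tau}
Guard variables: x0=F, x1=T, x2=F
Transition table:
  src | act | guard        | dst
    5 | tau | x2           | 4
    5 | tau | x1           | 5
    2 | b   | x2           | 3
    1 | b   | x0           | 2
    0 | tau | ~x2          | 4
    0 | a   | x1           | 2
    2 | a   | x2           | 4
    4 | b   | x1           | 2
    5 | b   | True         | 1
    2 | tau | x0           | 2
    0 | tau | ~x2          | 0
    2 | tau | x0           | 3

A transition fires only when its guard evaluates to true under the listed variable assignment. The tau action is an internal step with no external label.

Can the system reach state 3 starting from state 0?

6 transition(s) survive guard evaluation.
L0 = {0}
L1 = {2,4}  total {0,2,4}
Reach set: {0,2,4}

Answer: UNREACHABLE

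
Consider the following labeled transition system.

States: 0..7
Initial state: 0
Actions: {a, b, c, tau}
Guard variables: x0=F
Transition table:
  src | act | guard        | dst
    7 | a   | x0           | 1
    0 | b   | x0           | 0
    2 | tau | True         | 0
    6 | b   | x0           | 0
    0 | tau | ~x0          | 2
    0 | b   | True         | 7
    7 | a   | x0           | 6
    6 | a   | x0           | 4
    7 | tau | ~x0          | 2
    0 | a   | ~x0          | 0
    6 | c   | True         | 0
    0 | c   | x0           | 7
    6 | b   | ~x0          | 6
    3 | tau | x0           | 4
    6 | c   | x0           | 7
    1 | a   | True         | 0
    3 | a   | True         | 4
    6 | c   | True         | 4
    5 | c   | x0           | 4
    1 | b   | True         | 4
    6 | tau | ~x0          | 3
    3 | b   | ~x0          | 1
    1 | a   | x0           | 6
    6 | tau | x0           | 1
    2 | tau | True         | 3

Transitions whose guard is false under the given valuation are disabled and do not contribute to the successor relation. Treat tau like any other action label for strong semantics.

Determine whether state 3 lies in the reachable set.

Guard filter leaves 14 enabled edge(s).
Layer 0: {0}
Layer 1: {2,7}  total {0,2,7}
Layer 2: {3}  total {0,2,3,7}
Layer 3: {1,4}  total {0,1,2,3,4,7}
Reach set: {0,1,2,3,4,7}
Path to 3: tau·tau

Answer: REACHABLE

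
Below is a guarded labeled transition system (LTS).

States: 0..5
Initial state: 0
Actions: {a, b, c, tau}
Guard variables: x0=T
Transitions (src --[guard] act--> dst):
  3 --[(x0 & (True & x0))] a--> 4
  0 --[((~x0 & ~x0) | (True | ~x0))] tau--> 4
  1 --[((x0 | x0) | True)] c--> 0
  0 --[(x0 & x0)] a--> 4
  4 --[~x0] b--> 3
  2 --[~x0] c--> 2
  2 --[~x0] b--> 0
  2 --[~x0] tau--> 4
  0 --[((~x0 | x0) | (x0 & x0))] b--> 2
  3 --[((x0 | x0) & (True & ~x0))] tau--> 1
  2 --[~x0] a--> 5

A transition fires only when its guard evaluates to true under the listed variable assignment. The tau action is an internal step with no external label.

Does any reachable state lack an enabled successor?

Reach set: {0,2,4}
  0: a→4  b→2  tau→4  [3 out]
  2: ∅  [deadlock]
  4: ∅  [deadlock]
witness 2: b

Answer: DEADLOCK at state 2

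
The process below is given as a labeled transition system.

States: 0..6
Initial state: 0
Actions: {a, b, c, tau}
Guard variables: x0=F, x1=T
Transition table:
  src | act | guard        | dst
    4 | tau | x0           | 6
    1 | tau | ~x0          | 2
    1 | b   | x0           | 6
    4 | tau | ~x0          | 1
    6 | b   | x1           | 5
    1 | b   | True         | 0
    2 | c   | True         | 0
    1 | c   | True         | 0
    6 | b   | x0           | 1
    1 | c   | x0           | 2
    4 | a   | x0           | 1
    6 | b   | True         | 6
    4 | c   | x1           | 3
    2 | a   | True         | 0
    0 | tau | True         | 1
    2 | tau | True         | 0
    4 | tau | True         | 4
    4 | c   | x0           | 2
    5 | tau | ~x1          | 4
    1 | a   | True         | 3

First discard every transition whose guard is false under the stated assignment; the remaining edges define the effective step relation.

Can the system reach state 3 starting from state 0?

Answer: REACHABLE

Trace:
13 transition(s) survive guard evaluation.
Layer 0: {0}
Layer 1: {1}  total {0,1}
Layer 2: {2,3}  total {0,1,2,3}
R = {0,1,2,3}
trace reaching 3: tau·a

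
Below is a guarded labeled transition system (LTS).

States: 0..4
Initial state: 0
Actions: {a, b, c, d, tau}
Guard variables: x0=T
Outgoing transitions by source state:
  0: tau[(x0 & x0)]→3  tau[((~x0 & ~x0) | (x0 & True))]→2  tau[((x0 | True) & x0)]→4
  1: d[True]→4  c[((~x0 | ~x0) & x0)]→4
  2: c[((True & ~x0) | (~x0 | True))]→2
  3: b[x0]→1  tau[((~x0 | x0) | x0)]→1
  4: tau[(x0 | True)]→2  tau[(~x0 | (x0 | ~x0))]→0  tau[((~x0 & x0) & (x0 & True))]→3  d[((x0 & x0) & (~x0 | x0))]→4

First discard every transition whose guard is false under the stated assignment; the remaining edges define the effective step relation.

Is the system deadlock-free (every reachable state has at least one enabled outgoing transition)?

Reachable = {0,1,2,3,4}
  0: tau→2  tau→3  tau→4  [deg 3]
  1: d→4  [deg 1]
  2: c→2  [deg 1]
  3: b→1  tau→1  [deg 2]
  4: d→4  tau→0  tau→2  [deg 3]

Answer: DEADLOCK-FREE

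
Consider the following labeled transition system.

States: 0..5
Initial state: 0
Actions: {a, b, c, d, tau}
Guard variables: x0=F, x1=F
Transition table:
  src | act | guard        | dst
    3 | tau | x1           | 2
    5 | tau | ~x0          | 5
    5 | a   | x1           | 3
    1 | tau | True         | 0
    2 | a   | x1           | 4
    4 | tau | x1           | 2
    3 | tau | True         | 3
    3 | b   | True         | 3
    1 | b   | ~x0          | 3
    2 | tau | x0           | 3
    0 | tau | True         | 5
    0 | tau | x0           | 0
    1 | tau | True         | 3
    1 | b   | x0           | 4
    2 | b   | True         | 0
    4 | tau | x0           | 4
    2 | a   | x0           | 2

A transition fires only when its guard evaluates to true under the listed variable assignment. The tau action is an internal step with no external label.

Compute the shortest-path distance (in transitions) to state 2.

BFS to 2:
  L0 = {0}
  L1 = {5}
2 never appears.

Answer: UNREACHABLE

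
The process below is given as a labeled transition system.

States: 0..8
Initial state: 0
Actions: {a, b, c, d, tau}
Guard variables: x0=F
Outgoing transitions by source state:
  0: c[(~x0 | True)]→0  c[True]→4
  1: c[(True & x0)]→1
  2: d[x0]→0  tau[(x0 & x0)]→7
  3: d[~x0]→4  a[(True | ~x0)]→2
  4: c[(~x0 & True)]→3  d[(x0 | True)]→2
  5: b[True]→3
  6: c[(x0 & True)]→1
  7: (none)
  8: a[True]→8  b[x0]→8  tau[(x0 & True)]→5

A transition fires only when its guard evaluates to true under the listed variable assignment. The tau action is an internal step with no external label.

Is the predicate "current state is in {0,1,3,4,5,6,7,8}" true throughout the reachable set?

Inv-set: {0,1,3,4,5,6,7,8}
Reachable = {0,2,3,4}
  0: safe
  2: ✗ unsafe
  3: safe
  4: safe
counterexample path to 2: c·d

Answer: INVARIANT VIOLATED at state 2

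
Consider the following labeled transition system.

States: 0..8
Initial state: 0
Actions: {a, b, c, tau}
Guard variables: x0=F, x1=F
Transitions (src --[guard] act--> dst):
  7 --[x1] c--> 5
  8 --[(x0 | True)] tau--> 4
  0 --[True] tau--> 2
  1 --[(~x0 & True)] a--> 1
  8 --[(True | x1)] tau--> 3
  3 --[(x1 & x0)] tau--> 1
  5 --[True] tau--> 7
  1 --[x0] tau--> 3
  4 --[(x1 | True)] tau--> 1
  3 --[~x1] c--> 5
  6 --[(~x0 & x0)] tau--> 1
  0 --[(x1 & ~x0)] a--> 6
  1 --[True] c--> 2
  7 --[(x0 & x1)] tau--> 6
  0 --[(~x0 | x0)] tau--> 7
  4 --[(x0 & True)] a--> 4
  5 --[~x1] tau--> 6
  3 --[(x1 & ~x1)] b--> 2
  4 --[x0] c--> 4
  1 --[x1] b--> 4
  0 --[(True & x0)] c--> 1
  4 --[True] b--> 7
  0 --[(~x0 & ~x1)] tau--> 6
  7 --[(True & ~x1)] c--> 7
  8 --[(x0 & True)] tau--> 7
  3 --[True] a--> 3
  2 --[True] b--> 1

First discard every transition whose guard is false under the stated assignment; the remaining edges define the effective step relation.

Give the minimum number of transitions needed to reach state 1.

BFS to 1:
  Layer 0: {0}
  Layer 1: {2,6,7}
  Layer 2: {1}
1 enters at depth 2; path tau·b

Answer: 2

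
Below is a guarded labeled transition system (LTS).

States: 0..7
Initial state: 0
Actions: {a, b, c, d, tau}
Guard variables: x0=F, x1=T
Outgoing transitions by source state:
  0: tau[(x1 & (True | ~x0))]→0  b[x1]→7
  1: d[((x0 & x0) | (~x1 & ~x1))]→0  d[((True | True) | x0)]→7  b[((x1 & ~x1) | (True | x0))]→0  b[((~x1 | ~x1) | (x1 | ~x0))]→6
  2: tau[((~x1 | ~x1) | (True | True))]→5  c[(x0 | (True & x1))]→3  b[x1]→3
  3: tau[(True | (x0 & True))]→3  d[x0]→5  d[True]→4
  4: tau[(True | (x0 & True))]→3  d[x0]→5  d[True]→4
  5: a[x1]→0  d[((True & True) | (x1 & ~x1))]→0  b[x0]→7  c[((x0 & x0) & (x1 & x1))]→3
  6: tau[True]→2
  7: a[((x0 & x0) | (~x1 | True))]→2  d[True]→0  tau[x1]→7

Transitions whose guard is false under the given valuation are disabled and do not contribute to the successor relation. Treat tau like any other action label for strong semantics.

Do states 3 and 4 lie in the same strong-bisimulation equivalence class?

Bisimulation quotient by refinement:
  π0 = {{0,1,2,3,4,5,6,7}}
  π1 = {{0},{1},{2},{3,4},{5},{6},{7}}
Fixed point at round 2; 7 class(es).
class of 3: {3,4}; class of 4: {3,4}

Answer: BISIMILAR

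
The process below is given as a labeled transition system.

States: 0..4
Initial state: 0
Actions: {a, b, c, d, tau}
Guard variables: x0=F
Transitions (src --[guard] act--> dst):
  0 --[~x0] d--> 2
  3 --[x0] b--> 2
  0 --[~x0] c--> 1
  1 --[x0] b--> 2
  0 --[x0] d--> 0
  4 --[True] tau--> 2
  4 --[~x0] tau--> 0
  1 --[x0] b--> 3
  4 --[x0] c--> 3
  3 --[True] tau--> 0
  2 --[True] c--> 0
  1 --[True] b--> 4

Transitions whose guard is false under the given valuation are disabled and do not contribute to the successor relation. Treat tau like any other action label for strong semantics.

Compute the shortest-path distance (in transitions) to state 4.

BFS to 4:
  depth 0: {0}
  depth 1: {1,2}
  depth 2: {4}
first hit 4 at d=2 via c·b

Answer: 2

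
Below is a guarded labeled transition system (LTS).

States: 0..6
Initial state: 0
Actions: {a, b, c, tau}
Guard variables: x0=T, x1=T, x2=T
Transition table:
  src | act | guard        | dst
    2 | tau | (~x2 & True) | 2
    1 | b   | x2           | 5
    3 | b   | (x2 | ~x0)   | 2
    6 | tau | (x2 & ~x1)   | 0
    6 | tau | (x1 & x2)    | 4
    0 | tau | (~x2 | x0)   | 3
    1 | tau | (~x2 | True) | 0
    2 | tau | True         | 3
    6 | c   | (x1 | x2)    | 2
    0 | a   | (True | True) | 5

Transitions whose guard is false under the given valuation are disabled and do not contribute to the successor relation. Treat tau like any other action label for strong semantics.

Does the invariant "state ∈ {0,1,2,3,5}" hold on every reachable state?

Answer: INVARIANT HOLDS

Analysis:
Inv-set: {0,1,2,3,5}
R = {0,2,3,5}
  0: safe
  2: safe
  3: safe
  5: safe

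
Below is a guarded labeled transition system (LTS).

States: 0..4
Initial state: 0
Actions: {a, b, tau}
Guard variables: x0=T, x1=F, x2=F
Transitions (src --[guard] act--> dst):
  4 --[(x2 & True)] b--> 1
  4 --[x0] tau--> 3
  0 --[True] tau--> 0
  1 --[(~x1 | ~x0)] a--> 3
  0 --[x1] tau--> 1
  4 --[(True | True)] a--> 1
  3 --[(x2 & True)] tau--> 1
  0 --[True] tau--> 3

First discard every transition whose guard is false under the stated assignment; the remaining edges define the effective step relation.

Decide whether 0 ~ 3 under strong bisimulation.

Answer: NOT BISIMILAR

Analysis:
Bisimulation quotient by refinement:
  P[0] = {{0,1,2,3,4}}
  P[1] = {{0},{1},{2,3},{4}}
Fixed point at round 2; 4 class(es).
0∈{0}, 3∈{2,3}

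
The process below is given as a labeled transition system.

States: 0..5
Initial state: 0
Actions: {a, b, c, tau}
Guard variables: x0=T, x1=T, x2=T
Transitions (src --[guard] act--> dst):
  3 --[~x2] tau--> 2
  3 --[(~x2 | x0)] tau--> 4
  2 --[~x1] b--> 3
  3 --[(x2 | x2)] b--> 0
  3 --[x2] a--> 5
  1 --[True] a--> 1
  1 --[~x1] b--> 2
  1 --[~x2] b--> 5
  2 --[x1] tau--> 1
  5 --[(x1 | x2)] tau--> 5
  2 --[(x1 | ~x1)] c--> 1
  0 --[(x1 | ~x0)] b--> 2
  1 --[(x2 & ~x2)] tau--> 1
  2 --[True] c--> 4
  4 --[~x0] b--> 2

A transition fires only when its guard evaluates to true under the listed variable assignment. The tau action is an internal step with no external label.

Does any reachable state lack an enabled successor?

Answer: DEADLOCK at state 4

Analysis:
Reachable = {0,1,2,4}
  0: b→2  [1 out]
  1: a→1  [1 out]
  2: c→1  c→4  tau→1  [3 out]
  4: ∅  [deadlock]
witness 4: b·c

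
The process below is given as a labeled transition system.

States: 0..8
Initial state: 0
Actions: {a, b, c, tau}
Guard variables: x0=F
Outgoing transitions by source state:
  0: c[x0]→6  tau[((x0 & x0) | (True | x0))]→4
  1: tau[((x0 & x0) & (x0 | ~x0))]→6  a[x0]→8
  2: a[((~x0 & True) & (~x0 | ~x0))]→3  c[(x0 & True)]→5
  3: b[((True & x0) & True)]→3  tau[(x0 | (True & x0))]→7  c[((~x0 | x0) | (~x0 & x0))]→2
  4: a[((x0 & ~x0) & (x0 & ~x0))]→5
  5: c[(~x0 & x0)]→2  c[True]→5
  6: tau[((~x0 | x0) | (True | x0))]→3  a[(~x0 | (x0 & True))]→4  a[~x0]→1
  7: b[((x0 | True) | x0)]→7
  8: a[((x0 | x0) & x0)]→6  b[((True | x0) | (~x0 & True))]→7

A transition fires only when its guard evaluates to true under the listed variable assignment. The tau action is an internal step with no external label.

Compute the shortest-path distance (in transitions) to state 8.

Breadth-first toward 8:
  depth 0: {0}
  depth 1: {4}
8 never appears.

Answer: UNREACHABLE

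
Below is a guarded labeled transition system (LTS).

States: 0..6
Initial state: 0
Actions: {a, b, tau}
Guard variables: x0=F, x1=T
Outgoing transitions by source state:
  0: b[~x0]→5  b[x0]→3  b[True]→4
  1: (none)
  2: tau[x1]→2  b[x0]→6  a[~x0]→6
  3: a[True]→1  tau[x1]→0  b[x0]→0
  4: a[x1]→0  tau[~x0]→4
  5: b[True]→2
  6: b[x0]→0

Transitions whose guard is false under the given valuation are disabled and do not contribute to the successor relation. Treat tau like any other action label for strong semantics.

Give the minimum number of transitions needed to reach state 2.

Breadth-first toward 2:
  depth 0: {0}
  depth 1: {4,5}
  depth 2: {2}
first hit 2 at d=2 via b·b

Answer: 2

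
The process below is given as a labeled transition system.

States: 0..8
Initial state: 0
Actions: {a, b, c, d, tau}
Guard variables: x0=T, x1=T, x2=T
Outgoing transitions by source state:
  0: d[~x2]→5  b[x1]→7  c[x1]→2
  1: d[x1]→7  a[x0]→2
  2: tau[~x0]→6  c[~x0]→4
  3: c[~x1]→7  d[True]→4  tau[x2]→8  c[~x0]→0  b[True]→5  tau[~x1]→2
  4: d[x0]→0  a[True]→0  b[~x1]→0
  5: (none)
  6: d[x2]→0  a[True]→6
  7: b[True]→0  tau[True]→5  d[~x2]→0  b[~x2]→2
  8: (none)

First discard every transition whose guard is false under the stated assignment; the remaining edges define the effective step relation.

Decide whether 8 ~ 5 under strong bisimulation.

Answer: BISIMILAR

Analysis:
Refine partition for ~:
  π0 = {{0,1,2,3,4,5,6,7,8}}
  π1 = {{0},{1,4,6},{2,5,8},{3},{7}}
  π2 = {{0},{1},{2,5,8},{3},{4},{6},{7}}
7 equivalence class(es) (converged in 3)
8∈{2,5,8}, 5∈{2,5,8}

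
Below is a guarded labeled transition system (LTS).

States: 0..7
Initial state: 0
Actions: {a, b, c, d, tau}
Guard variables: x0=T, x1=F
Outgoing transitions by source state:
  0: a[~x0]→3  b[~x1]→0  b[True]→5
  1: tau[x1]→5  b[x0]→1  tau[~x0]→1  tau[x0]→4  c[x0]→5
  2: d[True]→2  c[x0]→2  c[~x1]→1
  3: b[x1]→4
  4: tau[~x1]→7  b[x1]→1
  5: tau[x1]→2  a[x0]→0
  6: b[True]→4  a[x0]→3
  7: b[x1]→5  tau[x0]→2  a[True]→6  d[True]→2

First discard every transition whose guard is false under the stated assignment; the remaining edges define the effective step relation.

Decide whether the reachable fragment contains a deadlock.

Answer: DEADLOCK-FREE

Trace:
R = {0,5}
  0: b→0  b→5  [2 out]
  5: a→0  [1 out]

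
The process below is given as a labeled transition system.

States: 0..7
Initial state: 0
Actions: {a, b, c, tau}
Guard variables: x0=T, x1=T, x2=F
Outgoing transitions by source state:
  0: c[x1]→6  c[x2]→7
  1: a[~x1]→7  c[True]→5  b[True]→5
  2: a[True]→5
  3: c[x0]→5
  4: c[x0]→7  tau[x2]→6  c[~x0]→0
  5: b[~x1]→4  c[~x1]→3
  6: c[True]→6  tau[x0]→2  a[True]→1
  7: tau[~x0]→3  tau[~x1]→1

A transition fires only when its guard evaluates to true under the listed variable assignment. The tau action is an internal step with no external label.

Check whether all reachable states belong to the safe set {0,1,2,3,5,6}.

Inv-set: {0,1,2,3,5,6}
Reachable = {0,1,2,5,6}
  0: safe
  1: safe
  2: safe
  5: safe
  6: safe

Answer: INVARIANT HOLDS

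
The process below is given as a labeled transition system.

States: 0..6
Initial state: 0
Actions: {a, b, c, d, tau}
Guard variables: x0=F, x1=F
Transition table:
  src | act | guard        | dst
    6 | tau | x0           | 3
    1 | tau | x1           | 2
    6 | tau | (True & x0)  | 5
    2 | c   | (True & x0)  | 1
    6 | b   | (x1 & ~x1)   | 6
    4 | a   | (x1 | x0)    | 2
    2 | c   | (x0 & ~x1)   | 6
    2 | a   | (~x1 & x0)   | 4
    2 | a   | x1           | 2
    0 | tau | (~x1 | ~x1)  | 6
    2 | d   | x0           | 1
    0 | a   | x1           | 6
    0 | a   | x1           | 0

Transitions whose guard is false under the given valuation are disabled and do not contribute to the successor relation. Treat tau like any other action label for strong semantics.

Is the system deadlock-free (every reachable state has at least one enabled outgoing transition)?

Answer: DEADLOCK at state 6

Analysis:
R = {0,6}
  0: tau→6  [1 out]
  6: ∅  [no exit]
trace reaching 6: tau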